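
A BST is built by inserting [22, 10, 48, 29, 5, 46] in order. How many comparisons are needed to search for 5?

Search path for 5: 22 -> 10 -> 5
Found: True
Comparisons: 3


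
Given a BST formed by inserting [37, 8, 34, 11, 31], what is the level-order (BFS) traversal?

Tree insertion order: [37, 8, 34, 11, 31]
Tree (level-order array): [37, 8, None, None, 34, 11, None, None, 31]
BFS from the root, enqueuing left then right child of each popped node:
  queue [37] -> pop 37, enqueue [8], visited so far: [37]
  queue [8] -> pop 8, enqueue [34], visited so far: [37, 8]
  queue [34] -> pop 34, enqueue [11], visited so far: [37, 8, 34]
  queue [11] -> pop 11, enqueue [31], visited so far: [37, 8, 34, 11]
  queue [31] -> pop 31, enqueue [none], visited so far: [37, 8, 34, 11, 31]
Result: [37, 8, 34, 11, 31]


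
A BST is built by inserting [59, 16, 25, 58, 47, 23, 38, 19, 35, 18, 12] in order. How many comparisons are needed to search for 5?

Search path for 5: 59 -> 16 -> 12
Found: False
Comparisons: 3


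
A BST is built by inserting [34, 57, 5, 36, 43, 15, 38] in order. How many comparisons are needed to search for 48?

Search path for 48: 34 -> 57 -> 36 -> 43
Found: False
Comparisons: 4


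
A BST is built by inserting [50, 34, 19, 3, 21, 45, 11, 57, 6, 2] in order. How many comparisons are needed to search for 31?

Search path for 31: 50 -> 34 -> 19 -> 21
Found: False
Comparisons: 4


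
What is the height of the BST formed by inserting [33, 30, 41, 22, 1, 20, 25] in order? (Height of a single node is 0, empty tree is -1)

Insertion order: [33, 30, 41, 22, 1, 20, 25]
Tree (level-order array): [33, 30, 41, 22, None, None, None, 1, 25, None, 20]
Compute height bottom-up (empty subtree = -1):
  height(20) = 1 + max(-1, -1) = 0
  height(1) = 1 + max(-1, 0) = 1
  height(25) = 1 + max(-1, -1) = 0
  height(22) = 1 + max(1, 0) = 2
  height(30) = 1 + max(2, -1) = 3
  height(41) = 1 + max(-1, -1) = 0
  height(33) = 1 + max(3, 0) = 4
Height = 4


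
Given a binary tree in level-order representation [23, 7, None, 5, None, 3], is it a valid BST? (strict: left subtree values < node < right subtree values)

Level-order array: [23, 7, None, 5, None, 3]
Validate using subtree bounds (lo, hi): at each node, require lo < value < hi,
then recurse left with hi=value and right with lo=value.
Preorder trace (stopping at first violation):
  at node 23 with bounds (-inf, +inf): OK
  at node 7 with bounds (-inf, 23): OK
  at node 5 with bounds (-inf, 7): OK
  at node 3 with bounds (-inf, 5): OK
No violation found at any node.
Result: Valid BST


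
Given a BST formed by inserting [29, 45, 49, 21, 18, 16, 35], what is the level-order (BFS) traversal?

Tree insertion order: [29, 45, 49, 21, 18, 16, 35]
Tree (level-order array): [29, 21, 45, 18, None, 35, 49, 16]
BFS from the root, enqueuing left then right child of each popped node:
  queue [29] -> pop 29, enqueue [21, 45], visited so far: [29]
  queue [21, 45] -> pop 21, enqueue [18], visited so far: [29, 21]
  queue [45, 18] -> pop 45, enqueue [35, 49], visited so far: [29, 21, 45]
  queue [18, 35, 49] -> pop 18, enqueue [16], visited so far: [29, 21, 45, 18]
  queue [35, 49, 16] -> pop 35, enqueue [none], visited so far: [29, 21, 45, 18, 35]
  queue [49, 16] -> pop 49, enqueue [none], visited so far: [29, 21, 45, 18, 35, 49]
  queue [16] -> pop 16, enqueue [none], visited so far: [29, 21, 45, 18, 35, 49, 16]
Result: [29, 21, 45, 18, 35, 49, 16]


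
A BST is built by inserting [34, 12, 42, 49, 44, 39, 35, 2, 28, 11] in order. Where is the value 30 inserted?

Starting tree (level order): [34, 12, 42, 2, 28, 39, 49, None, 11, None, None, 35, None, 44]
Insertion path: 34 -> 12 -> 28
Result: insert 30 as right child of 28
Final tree (level order): [34, 12, 42, 2, 28, 39, 49, None, 11, None, 30, 35, None, 44]


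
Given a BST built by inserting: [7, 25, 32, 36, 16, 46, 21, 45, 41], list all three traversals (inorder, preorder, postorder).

Tree insertion order: [7, 25, 32, 36, 16, 46, 21, 45, 41]
Tree (level-order array): [7, None, 25, 16, 32, None, 21, None, 36, None, None, None, 46, 45, None, 41]
Inorder (L, root, R): [7, 16, 21, 25, 32, 36, 41, 45, 46]
Preorder (root, L, R): [7, 25, 16, 21, 32, 36, 46, 45, 41]
Postorder (L, R, root): [21, 16, 41, 45, 46, 36, 32, 25, 7]


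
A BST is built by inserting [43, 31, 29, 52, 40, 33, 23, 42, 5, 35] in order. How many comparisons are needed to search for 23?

Search path for 23: 43 -> 31 -> 29 -> 23
Found: True
Comparisons: 4


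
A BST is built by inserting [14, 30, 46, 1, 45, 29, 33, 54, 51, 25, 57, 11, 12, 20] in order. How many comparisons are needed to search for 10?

Search path for 10: 14 -> 1 -> 11
Found: False
Comparisons: 3


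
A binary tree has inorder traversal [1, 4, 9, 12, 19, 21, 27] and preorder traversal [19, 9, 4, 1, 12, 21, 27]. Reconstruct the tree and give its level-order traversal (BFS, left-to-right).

Inorder:  [1, 4, 9, 12, 19, 21, 27]
Preorder: [19, 9, 4, 1, 12, 21, 27]
Algorithm: preorder visits root first, so consume preorder in order;
for each root, split the current inorder slice at that value into
left-subtree inorder and right-subtree inorder, then recurse.
Recursive splits:
  root=19; inorder splits into left=[1, 4, 9, 12], right=[21, 27]
  root=9; inorder splits into left=[1, 4], right=[12]
  root=4; inorder splits into left=[1], right=[]
  root=1; inorder splits into left=[], right=[]
  root=12; inorder splits into left=[], right=[]
  root=21; inorder splits into left=[], right=[27]
  root=27; inorder splits into left=[], right=[]
Reconstructed level-order: [19, 9, 21, 4, 12, 27, 1]


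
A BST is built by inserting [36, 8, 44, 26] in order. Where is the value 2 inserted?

Starting tree (level order): [36, 8, 44, None, 26]
Insertion path: 36 -> 8
Result: insert 2 as left child of 8
Final tree (level order): [36, 8, 44, 2, 26]


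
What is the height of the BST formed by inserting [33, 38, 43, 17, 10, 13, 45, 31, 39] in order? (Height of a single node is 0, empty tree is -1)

Insertion order: [33, 38, 43, 17, 10, 13, 45, 31, 39]
Tree (level-order array): [33, 17, 38, 10, 31, None, 43, None, 13, None, None, 39, 45]
Compute height bottom-up (empty subtree = -1):
  height(13) = 1 + max(-1, -1) = 0
  height(10) = 1 + max(-1, 0) = 1
  height(31) = 1 + max(-1, -1) = 0
  height(17) = 1 + max(1, 0) = 2
  height(39) = 1 + max(-1, -1) = 0
  height(45) = 1 + max(-1, -1) = 0
  height(43) = 1 + max(0, 0) = 1
  height(38) = 1 + max(-1, 1) = 2
  height(33) = 1 + max(2, 2) = 3
Height = 3


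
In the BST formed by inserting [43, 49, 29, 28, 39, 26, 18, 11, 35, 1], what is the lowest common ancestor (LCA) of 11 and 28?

Tree insertion order: [43, 49, 29, 28, 39, 26, 18, 11, 35, 1]
Tree (level-order array): [43, 29, 49, 28, 39, None, None, 26, None, 35, None, 18, None, None, None, 11, None, 1]
In a BST, the LCA of p=11, q=28 is the first node v on the
root-to-leaf path with p <= v <= q (go left if both < v, right if both > v).
Walk from root:
  at 43: both 11 and 28 < 43, go left
  at 29: both 11 and 28 < 29, go left
  at 28: 11 <= 28 <= 28, this is the LCA
LCA = 28


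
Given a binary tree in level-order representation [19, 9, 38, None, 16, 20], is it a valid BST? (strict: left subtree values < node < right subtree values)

Level-order array: [19, 9, 38, None, 16, 20]
Validate using subtree bounds (lo, hi): at each node, require lo < value < hi,
then recurse left with hi=value and right with lo=value.
Preorder trace (stopping at first violation):
  at node 19 with bounds (-inf, +inf): OK
  at node 9 with bounds (-inf, 19): OK
  at node 16 with bounds (9, 19): OK
  at node 38 with bounds (19, +inf): OK
  at node 20 with bounds (19, 38): OK
No violation found at any node.
Result: Valid BST


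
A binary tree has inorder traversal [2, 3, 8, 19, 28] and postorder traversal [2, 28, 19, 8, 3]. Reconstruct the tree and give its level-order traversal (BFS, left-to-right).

Inorder:   [2, 3, 8, 19, 28]
Postorder: [2, 28, 19, 8, 3]
Algorithm: postorder visits root last, so walk postorder right-to-left;
each value is the root of the current inorder slice — split it at that
value, recurse on the right subtree first, then the left.
Recursive splits:
  root=3; inorder splits into left=[2], right=[8, 19, 28]
  root=8; inorder splits into left=[], right=[19, 28]
  root=19; inorder splits into left=[], right=[28]
  root=28; inorder splits into left=[], right=[]
  root=2; inorder splits into left=[], right=[]
Reconstructed level-order: [3, 2, 8, 19, 28]


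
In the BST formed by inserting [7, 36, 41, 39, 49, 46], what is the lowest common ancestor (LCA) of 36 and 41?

Tree insertion order: [7, 36, 41, 39, 49, 46]
Tree (level-order array): [7, None, 36, None, 41, 39, 49, None, None, 46]
In a BST, the LCA of p=36, q=41 is the first node v on the
root-to-leaf path with p <= v <= q (go left if both < v, right if both > v).
Walk from root:
  at 7: both 36 and 41 > 7, go right
  at 36: 36 <= 36 <= 41, this is the LCA
LCA = 36


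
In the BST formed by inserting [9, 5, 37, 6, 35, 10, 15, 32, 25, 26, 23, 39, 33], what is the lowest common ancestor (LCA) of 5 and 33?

Tree insertion order: [9, 5, 37, 6, 35, 10, 15, 32, 25, 26, 23, 39, 33]
Tree (level-order array): [9, 5, 37, None, 6, 35, 39, None, None, 10, None, None, None, None, 15, None, 32, 25, 33, 23, 26]
In a BST, the LCA of p=5, q=33 is the first node v on the
root-to-leaf path with p <= v <= q (go left if both < v, right if both > v).
Walk from root:
  at 9: 5 <= 9 <= 33, this is the LCA
LCA = 9


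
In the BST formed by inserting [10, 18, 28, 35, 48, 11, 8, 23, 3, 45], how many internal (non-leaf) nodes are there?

Tree built from: [10, 18, 28, 35, 48, 11, 8, 23, 3, 45]
Tree (level-order array): [10, 8, 18, 3, None, 11, 28, None, None, None, None, 23, 35, None, None, None, 48, 45]
Rule: An internal node has at least one child.
Per-node child counts:
  node 10: 2 child(ren)
  node 8: 1 child(ren)
  node 3: 0 child(ren)
  node 18: 2 child(ren)
  node 11: 0 child(ren)
  node 28: 2 child(ren)
  node 23: 0 child(ren)
  node 35: 1 child(ren)
  node 48: 1 child(ren)
  node 45: 0 child(ren)
Matching nodes: [10, 8, 18, 28, 35, 48]
Count of internal (non-leaf) nodes: 6


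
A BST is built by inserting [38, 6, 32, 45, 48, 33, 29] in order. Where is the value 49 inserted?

Starting tree (level order): [38, 6, 45, None, 32, None, 48, 29, 33]
Insertion path: 38 -> 45 -> 48
Result: insert 49 as right child of 48
Final tree (level order): [38, 6, 45, None, 32, None, 48, 29, 33, None, 49]


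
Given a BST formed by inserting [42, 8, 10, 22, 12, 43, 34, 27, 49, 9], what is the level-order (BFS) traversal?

Tree insertion order: [42, 8, 10, 22, 12, 43, 34, 27, 49, 9]
Tree (level-order array): [42, 8, 43, None, 10, None, 49, 9, 22, None, None, None, None, 12, 34, None, None, 27]
BFS from the root, enqueuing left then right child of each popped node:
  queue [42] -> pop 42, enqueue [8, 43], visited so far: [42]
  queue [8, 43] -> pop 8, enqueue [10], visited so far: [42, 8]
  queue [43, 10] -> pop 43, enqueue [49], visited so far: [42, 8, 43]
  queue [10, 49] -> pop 10, enqueue [9, 22], visited so far: [42, 8, 43, 10]
  queue [49, 9, 22] -> pop 49, enqueue [none], visited so far: [42, 8, 43, 10, 49]
  queue [9, 22] -> pop 9, enqueue [none], visited so far: [42, 8, 43, 10, 49, 9]
  queue [22] -> pop 22, enqueue [12, 34], visited so far: [42, 8, 43, 10, 49, 9, 22]
  queue [12, 34] -> pop 12, enqueue [none], visited so far: [42, 8, 43, 10, 49, 9, 22, 12]
  queue [34] -> pop 34, enqueue [27], visited so far: [42, 8, 43, 10, 49, 9, 22, 12, 34]
  queue [27] -> pop 27, enqueue [none], visited so far: [42, 8, 43, 10, 49, 9, 22, 12, 34, 27]
Result: [42, 8, 43, 10, 49, 9, 22, 12, 34, 27]


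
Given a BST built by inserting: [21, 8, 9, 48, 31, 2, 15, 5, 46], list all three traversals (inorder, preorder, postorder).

Tree insertion order: [21, 8, 9, 48, 31, 2, 15, 5, 46]
Tree (level-order array): [21, 8, 48, 2, 9, 31, None, None, 5, None, 15, None, 46]
Inorder (L, root, R): [2, 5, 8, 9, 15, 21, 31, 46, 48]
Preorder (root, L, R): [21, 8, 2, 5, 9, 15, 48, 31, 46]
Postorder (L, R, root): [5, 2, 15, 9, 8, 46, 31, 48, 21]


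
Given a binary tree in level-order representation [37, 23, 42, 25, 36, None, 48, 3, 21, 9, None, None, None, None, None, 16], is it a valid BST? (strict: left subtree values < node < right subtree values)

Level-order array: [37, 23, 42, 25, 36, None, 48, 3, 21, 9, None, None, None, None, None, 16]
Validate using subtree bounds (lo, hi): at each node, require lo < value < hi,
then recurse left with hi=value and right with lo=value.
Preorder trace (stopping at first violation):
  at node 37 with bounds (-inf, +inf): OK
  at node 23 with bounds (-inf, 37): OK
  at node 25 with bounds (-inf, 23): VIOLATION
Node 25 violates its bound: not (-inf < 25 < 23).
Result: Not a valid BST


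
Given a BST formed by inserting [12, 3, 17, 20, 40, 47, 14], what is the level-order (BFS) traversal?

Tree insertion order: [12, 3, 17, 20, 40, 47, 14]
Tree (level-order array): [12, 3, 17, None, None, 14, 20, None, None, None, 40, None, 47]
BFS from the root, enqueuing left then right child of each popped node:
  queue [12] -> pop 12, enqueue [3, 17], visited so far: [12]
  queue [3, 17] -> pop 3, enqueue [none], visited so far: [12, 3]
  queue [17] -> pop 17, enqueue [14, 20], visited so far: [12, 3, 17]
  queue [14, 20] -> pop 14, enqueue [none], visited so far: [12, 3, 17, 14]
  queue [20] -> pop 20, enqueue [40], visited so far: [12, 3, 17, 14, 20]
  queue [40] -> pop 40, enqueue [47], visited so far: [12, 3, 17, 14, 20, 40]
  queue [47] -> pop 47, enqueue [none], visited so far: [12, 3, 17, 14, 20, 40, 47]
Result: [12, 3, 17, 14, 20, 40, 47]


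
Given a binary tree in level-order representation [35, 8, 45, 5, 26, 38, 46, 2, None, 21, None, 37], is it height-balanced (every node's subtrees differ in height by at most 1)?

Tree (level-order array): [35, 8, 45, 5, 26, 38, 46, 2, None, 21, None, 37]
Definition: a tree is height-balanced if, at every node, |h(left) - h(right)| <= 1 (empty subtree has height -1).
Bottom-up per-node check:
  node 2: h_left=-1, h_right=-1, diff=0 [OK], height=0
  node 5: h_left=0, h_right=-1, diff=1 [OK], height=1
  node 21: h_left=-1, h_right=-1, diff=0 [OK], height=0
  node 26: h_left=0, h_right=-1, diff=1 [OK], height=1
  node 8: h_left=1, h_right=1, diff=0 [OK], height=2
  node 37: h_left=-1, h_right=-1, diff=0 [OK], height=0
  node 38: h_left=0, h_right=-1, diff=1 [OK], height=1
  node 46: h_left=-1, h_right=-1, diff=0 [OK], height=0
  node 45: h_left=1, h_right=0, diff=1 [OK], height=2
  node 35: h_left=2, h_right=2, diff=0 [OK], height=3
All nodes satisfy the balance condition.
Result: Balanced


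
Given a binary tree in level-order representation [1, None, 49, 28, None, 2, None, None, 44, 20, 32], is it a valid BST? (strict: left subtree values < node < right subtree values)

Level-order array: [1, None, 49, 28, None, 2, None, None, 44, 20, 32]
Validate using subtree bounds (lo, hi): at each node, require lo < value < hi,
then recurse left with hi=value and right with lo=value.
Preorder trace (stopping at first violation):
  at node 1 with bounds (-inf, +inf): OK
  at node 49 with bounds (1, +inf): OK
  at node 28 with bounds (1, 49): OK
  at node 2 with bounds (1, 28): OK
  at node 44 with bounds (2, 28): VIOLATION
Node 44 violates its bound: not (2 < 44 < 28).
Result: Not a valid BST


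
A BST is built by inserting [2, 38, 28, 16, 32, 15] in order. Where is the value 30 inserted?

Starting tree (level order): [2, None, 38, 28, None, 16, 32, 15]
Insertion path: 2 -> 38 -> 28 -> 32
Result: insert 30 as left child of 32
Final tree (level order): [2, None, 38, 28, None, 16, 32, 15, None, 30]


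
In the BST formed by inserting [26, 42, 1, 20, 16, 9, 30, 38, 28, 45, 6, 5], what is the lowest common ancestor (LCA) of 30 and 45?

Tree insertion order: [26, 42, 1, 20, 16, 9, 30, 38, 28, 45, 6, 5]
Tree (level-order array): [26, 1, 42, None, 20, 30, 45, 16, None, 28, 38, None, None, 9, None, None, None, None, None, 6, None, 5]
In a BST, the LCA of p=30, q=45 is the first node v on the
root-to-leaf path with p <= v <= q (go left if both < v, right if both > v).
Walk from root:
  at 26: both 30 and 45 > 26, go right
  at 42: 30 <= 42 <= 45, this is the LCA
LCA = 42


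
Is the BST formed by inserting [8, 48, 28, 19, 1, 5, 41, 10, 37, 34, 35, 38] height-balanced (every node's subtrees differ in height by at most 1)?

Tree (level-order array): [8, 1, 48, None, 5, 28, None, None, None, 19, 41, 10, None, 37, None, None, None, 34, 38, None, 35]
Definition: a tree is height-balanced if, at every node, |h(left) - h(right)| <= 1 (empty subtree has height -1).
Bottom-up per-node check:
  node 5: h_left=-1, h_right=-1, diff=0 [OK], height=0
  node 1: h_left=-1, h_right=0, diff=1 [OK], height=1
  node 10: h_left=-1, h_right=-1, diff=0 [OK], height=0
  node 19: h_left=0, h_right=-1, diff=1 [OK], height=1
  node 35: h_left=-1, h_right=-1, diff=0 [OK], height=0
  node 34: h_left=-1, h_right=0, diff=1 [OK], height=1
  node 38: h_left=-1, h_right=-1, diff=0 [OK], height=0
  node 37: h_left=1, h_right=0, diff=1 [OK], height=2
  node 41: h_left=2, h_right=-1, diff=3 [FAIL (|2--1|=3 > 1)], height=3
  node 28: h_left=1, h_right=3, diff=2 [FAIL (|1-3|=2 > 1)], height=4
  node 48: h_left=4, h_right=-1, diff=5 [FAIL (|4--1|=5 > 1)], height=5
  node 8: h_left=1, h_right=5, diff=4 [FAIL (|1-5|=4 > 1)], height=6
Node 41 violates the condition: |2 - -1| = 3 > 1.
Result: Not balanced


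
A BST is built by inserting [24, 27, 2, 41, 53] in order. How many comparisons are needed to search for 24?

Search path for 24: 24
Found: True
Comparisons: 1


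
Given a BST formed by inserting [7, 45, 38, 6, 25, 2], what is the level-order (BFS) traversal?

Tree insertion order: [7, 45, 38, 6, 25, 2]
Tree (level-order array): [7, 6, 45, 2, None, 38, None, None, None, 25]
BFS from the root, enqueuing left then right child of each popped node:
  queue [7] -> pop 7, enqueue [6, 45], visited so far: [7]
  queue [6, 45] -> pop 6, enqueue [2], visited so far: [7, 6]
  queue [45, 2] -> pop 45, enqueue [38], visited so far: [7, 6, 45]
  queue [2, 38] -> pop 2, enqueue [none], visited so far: [7, 6, 45, 2]
  queue [38] -> pop 38, enqueue [25], visited so far: [7, 6, 45, 2, 38]
  queue [25] -> pop 25, enqueue [none], visited so far: [7, 6, 45, 2, 38, 25]
Result: [7, 6, 45, 2, 38, 25]


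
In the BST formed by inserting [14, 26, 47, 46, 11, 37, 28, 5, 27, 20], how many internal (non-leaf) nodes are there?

Tree built from: [14, 26, 47, 46, 11, 37, 28, 5, 27, 20]
Tree (level-order array): [14, 11, 26, 5, None, 20, 47, None, None, None, None, 46, None, 37, None, 28, None, 27]
Rule: An internal node has at least one child.
Per-node child counts:
  node 14: 2 child(ren)
  node 11: 1 child(ren)
  node 5: 0 child(ren)
  node 26: 2 child(ren)
  node 20: 0 child(ren)
  node 47: 1 child(ren)
  node 46: 1 child(ren)
  node 37: 1 child(ren)
  node 28: 1 child(ren)
  node 27: 0 child(ren)
Matching nodes: [14, 11, 26, 47, 46, 37, 28]
Count of internal (non-leaf) nodes: 7


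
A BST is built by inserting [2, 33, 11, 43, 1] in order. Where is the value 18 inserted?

Starting tree (level order): [2, 1, 33, None, None, 11, 43]
Insertion path: 2 -> 33 -> 11
Result: insert 18 as right child of 11
Final tree (level order): [2, 1, 33, None, None, 11, 43, None, 18]


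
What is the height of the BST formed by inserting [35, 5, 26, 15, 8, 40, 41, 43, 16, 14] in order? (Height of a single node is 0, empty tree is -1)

Insertion order: [35, 5, 26, 15, 8, 40, 41, 43, 16, 14]
Tree (level-order array): [35, 5, 40, None, 26, None, 41, 15, None, None, 43, 8, 16, None, None, None, 14]
Compute height bottom-up (empty subtree = -1):
  height(14) = 1 + max(-1, -1) = 0
  height(8) = 1 + max(-1, 0) = 1
  height(16) = 1 + max(-1, -1) = 0
  height(15) = 1 + max(1, 0) = 2
  height(26) = 1 + max(2, -1) = 3
  height(5) = 1 + max(-1, 3) = 4
  height(43) = 1 + max(-1, -1) = 0
  height(41) = 1 + max(-1, 0) = 1
  height(40) = 1 + max(-1, 1) = 2
  height(35) = 1 + max(4, 2) = 5
Height = 5


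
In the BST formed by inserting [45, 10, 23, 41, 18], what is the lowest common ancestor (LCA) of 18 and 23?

Tree insertion order: [45, 10, 23, 41, 18]
Tree (level-order array): [45, 10, None, None, 23, 18, 41]
In a BST, the LCA of p=18, q=23 is the first node v on the
root-to-leaf path with p <= v <= q (go left if both < v, right if both > v).
Walk from root:
  at 45: both 18 and 23 < 45, go left
  at 10: both 18 and 23 > 10, go right
  at 23: 18 <= 23 <= 23, this is the LCA
LCA = 23


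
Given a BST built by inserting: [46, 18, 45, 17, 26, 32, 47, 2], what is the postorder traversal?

Tree insertion order: [46, 18, 45, 17, 26, 32, 47, 2]
Tree (level-order array): [46, 18, 47, 17, 45, None, None, 2, None, 26, None, None, None, None, 32]
Postorder traversal: [2, 17, 32, 26, 45, 18, 47, 46]


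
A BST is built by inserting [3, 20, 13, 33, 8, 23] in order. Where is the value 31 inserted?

Starting tree (level order): [3, None, 20, 13, 33, 8, None, 23]
Insertion path: 3 -> 20 -> 33 -> 23
Result: insert 31 as right child of 23
Final tree (level order): [3, None, 20, 13, 33, 8, None, 23, None, None, None, None, 31]


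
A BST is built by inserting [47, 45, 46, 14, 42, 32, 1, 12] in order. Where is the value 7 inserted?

Starting tree (level order): [47, 45, None, 14, 46, 1, 42, None, None, None, 12, 32]
Insertion path: 47 -> 45 -> 14 -> 1 -> 12
Result: insert 7 as left child of 12
Final tree (level order): [47, 45, None, 14, 46, 1, 42, None, None, None, 12, 32, None, 7]


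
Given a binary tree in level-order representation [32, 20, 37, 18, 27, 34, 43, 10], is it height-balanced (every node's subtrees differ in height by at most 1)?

Tree (level-order array): [32, 20, 37, 18, 27, 34, 43, 10]
Definition: a tree is height-balanced if, at every node, |h(left) - h(right)| <= 1 (empty subtree has height -1).
Bottom-up per-node check:
  node 10: h_left=-1, h_right=-1, diff=0 [OK], height=0
  node 18: h_left=0, h_right=-1, diff=1 [OK], height=1
  node 27: h_left=-1, h_right=-1, diff=0 [OK], height=0
  node 20: h_left=1, h_right=0, diff=1 [OK], height=2
  node 34: h_left=-1, h_right=-1, diff=0 [OK], height=0
  node 43: h_left=-1, h_right=-1, diff=0 [OK], height=0
  node 37: h_left=0, h_right=0, diff=0 [OK], height=1
  node 32: h_left=2, h_right=1, diff=1 [OK], height=3
All nodes satisfy the balance condition.
Result: Balanced


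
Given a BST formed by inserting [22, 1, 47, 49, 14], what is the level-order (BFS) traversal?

Tree insertion order: [22, 1, 47, 49, 14]
Tree (level-order array): [22, 1, 47, None, 14, None, 49]
BFS from the root, enqueuing left then right child of each popped node:
  queue [22] -> pop 22, enqueue [1, 47], visited so far: [22]
  queue [1, 47] -> pop 1, enqueue [14], visited so far: [22, 1]
  queue [47, 14] -> pop 47, enqueue [49], visited so far: [22, 1, 47]
  queue [14, 49] -> pop 14, enqueue [none], visited so far: [22, 1, 47, 14]
  queue [49] -> pop 49, enqueue [none], visited so far: [22, 1, 47, 14, 49]
Result: [22, 1, 47, 14, 49]


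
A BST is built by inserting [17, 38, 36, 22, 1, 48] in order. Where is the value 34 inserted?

Starting tree (level order): [17, 1, 38, None, None, 36, 48, 22]
Insertion path: 17 -> 38 -> 36 -> 22
Result: insert 34 as right child of 22
Final tree (level order): [17, 1, 38, None, None, 36, 48, 22, None, None, None, None, 34]


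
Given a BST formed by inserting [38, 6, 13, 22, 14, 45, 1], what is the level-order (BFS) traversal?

Tree insertion order: [38, 6, 13, 22, 14, 45, 1]
Tree (level-order array): [38, 6, 45, 1, 13, None, None, None, None, None, 22, 14]
BFS from the root, enqueuing left then right child of each popped node:
  queue [38] -> pop 38, enqueue [6, 45], visited so far: [38]
  queue [6, 45] -> pop 6, enqueue [1, 13], visited so far: [38, 6]
  queue [45, 1, 13] -> pop 45, enqueue [none], visited so far: [38, 6, 45]
  queue [1, 13] -> pop 1, enqueue [none], visited so far: [38, 6, 45, 1]
  queue [13] -> pop 13, enqueue [22], visited so far: [38, 6, 45, 1, 13]
  queue [22] -> pop 22, enqueue [14], visited so far: [38, 6, 45, 1, 13, 22]
  queue [14] -> pop 14, enqueue [none], visited so far: [38, 6, 45, 1, 13, 22, 14]
Result: [38, 6, 45, 1, 13, 22, 14]


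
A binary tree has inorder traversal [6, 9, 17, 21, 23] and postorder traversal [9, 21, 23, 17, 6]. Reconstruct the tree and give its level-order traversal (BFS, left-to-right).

Inorder:   [6, 9, 17, 21, 23]
Postorder: [9, 21, 23, 17, 6]
Algorithm: postorder visits root last, so walk postorder right-to-left;
each value is the root of the current inorder slice — split it at that
value, recurse on the right subtree first, then the left.
Recursive splits:
  root=6; inorder splits into left=[], right=[9, 17, 21, 23]
  root=17; inorder splits into left=[9], right=[21, 23]
  root=23; inorder splits into left=[21], right=[]
  root=21; inorder splits into left=[], right=[]
  root=9; inorder splits into left=[], right=[]
Reconstructed level-order: [6, 17, 9, 23, 21]


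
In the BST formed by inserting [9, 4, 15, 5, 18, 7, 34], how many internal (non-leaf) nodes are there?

Tree built from: [9, 4, 15, 5, 18, 7, 34]
Tree (level-order array): [9, 4, 15, None, 5, None, 18, None, 7, None, 34]
Rule: An internal node has at least one child.
Per-node child counts:
  node 9: 2 child(ren)
  node 4: 1 child(ren)
  node 5: 1 child(ren)
  node 7: 0 child(ren)
  node 15: 1 child(ren)
  node 18: 1 child(ren)
  node 34: 0 child(ren)
Matching nodes: [9, 4, 5, 15, 18]
Count of internal (non-leaf) nodes: 5


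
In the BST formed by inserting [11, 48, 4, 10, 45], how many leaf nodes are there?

Tree built from: [11, 48, 4, 10, 45]
Tree (level-order array): [11, 4, 48, None, 10, 45]
Rule: A leaf has 0 children.
Per-node child counts:
  node 11: 2 child(ren)
  node 4: 1 child(ren)
  node 10: 0 child(ren)
  node 48: 1 child(ren)
  node 45: 0 child(ren)
Matching nodes: [10, 45]
Count of leaf nodes: 2


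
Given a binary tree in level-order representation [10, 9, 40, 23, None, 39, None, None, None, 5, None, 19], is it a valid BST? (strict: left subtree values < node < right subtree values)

Level-order array: [10, 9, 40, 23, None, 39, None, None, None, 5, None, 19]
Validate using subtree bounds (lo, hi): at each node, require lo < value < hi,
then recurse left with hi=value and right with lo=value.
Preorder trace (stopping at first violation):
  at node 10 with bounds (-inf, +inf): OK
  at node 9 with bounds (-inf, 10): OK
  at node 23 with bounds (-inf, 9): VIOLATION
Node 23 violates its bound: not (-inf < 23 < 9).
Result: Not a valid BST


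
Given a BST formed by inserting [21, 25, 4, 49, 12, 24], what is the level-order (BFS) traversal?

Tree insertion order: [21, 25, 4, 49, 12, 24]
Tree (level-order array): [21, 4, 25, None, 12, 24, 49]
BFS from the root, enqueuing left then right child of each popped node:
  queue [21] -> pop 21, enqueue [4, 25], visited so far: [21]
  queue [4, 25] -> pop 4, enqueue [12], visited so far: [21, 4]
  queue [25, 12] -> pop 25, enqueue [24, 49], visited so far: [21, 4, 25]
  queue [12, 24, 49] -> pop 12, enqueue [none], visited so far: [21, 4, 25, 12]
  queue [24, 49] -> pop 24, enqueue [none], visited so far: [21, 4, 25, 12, 24]
  queue [49] -> pop 49, enqueue [none], visited so far: [21, 4, 25, 12, 24, 49]
Result: [21, 4, 25, 12, 24, 49]


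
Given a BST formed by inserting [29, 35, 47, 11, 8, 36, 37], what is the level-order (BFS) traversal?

Tree insertion order: [29, 35, 47, 11, 8, 36, 37]
Tree (level-order array): [29, 11, 35, 8, None, None, 47, None, None, 36, None, None, 37]
BFS from the root, enqueuing left then right child of each popped node:
  queue [29] -> pop 29, enqueue [11, 35], visited so far: [29]
  queue [11, 35] -> pop 11, enqueue [8], visited so far: [29, 11]
  queue [35, 8] -> pop 35, enqueue [47], visited so far: [29, 11, 35]
  queue [8, 47] -> pop 8, enqueue [none], visited so far: [29, 11, 35, 8]
  queue [47] -> pop 47, enqueue [36], visited so far: [29, 11, 35, 8, 47]
  queue [36] -> pop 36, enqueue [37], visited so far: [29, 11, 35, 8, 47, 36]
  queue [37] -> pop 37, enqueue [none], visited so far: [29, 11, 35, 8, 47, 36, 37]
Result: [29, 11, 35, 8, 47, 36, 37]


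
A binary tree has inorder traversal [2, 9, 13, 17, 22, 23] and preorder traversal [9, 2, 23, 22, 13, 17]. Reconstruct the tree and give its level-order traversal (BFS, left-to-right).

Inorder:  [2, 9, 13, 17, 22, 23]
Preorder: [9, 2, 23, 22, 13, 17]
Algorithm: preorder visits root first, so consume preorder in order;
for each root, split the current inorder slice at that value into
left-subtree inorder and right-subtree inorder, then recurse.
Recursive splits:
  root=9; inorder splits into left=[2], right=[13, 17, 22, 23]
  root=2; inorder splits into left=[], right=[]
  root=23; inorder splits into left=[13, 17, 22], right=[]
  root=22; inorder splits into left=[13, 17], right=[]
  root=13; inorder splits into left=[], right=[17]
  root=17; inorder splits into left=[], right=[]
Reconstructed level-order: [9, 2, 23, 22, 13, 17]


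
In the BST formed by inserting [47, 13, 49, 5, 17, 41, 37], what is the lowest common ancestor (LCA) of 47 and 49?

Tree insertion order: [47, 13, 49, 5, 17, 41, 37]
Tree (level-order array): [47, 13, 49, 5, 17, None, None, None, None, None, 41, 37]
In a BST, the LCA of p=47, q=49 is the first node v on the
root-to-leaf path with p <= v <= q (go left if both < v, right if both > v).
Walk from root:
  at 47: 47 <= 47 <= 49, this is the LCA
LCA = 47


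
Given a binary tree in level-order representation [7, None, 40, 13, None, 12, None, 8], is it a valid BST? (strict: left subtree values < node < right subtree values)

Level-order array: [7, None, 40, 13, None, 12, None, 8]
Validate using subtree bounds (lo, hi): at each node, require lo < value < hi,
then recurse left with hi=value and right with lo=value.
Preorder trace (stopping at first violation):
  at node 7 with bounds (-inf, +inf): OK
  at node 40 with bounds (7, +inf): OK
  at node 13 with bounds (7, 40): OK
  at node 12 with bounds (7, 13): OK
  at node 8 with bounds (7, 12): OK
No violation found at any node.
Result: Valid BST


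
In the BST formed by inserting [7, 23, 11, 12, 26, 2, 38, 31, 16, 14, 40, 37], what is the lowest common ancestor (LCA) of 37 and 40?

Tree insertion order: [7, 23, 11, 12, 26, 2, 38, 31, 16, 14, 40, 37]
Tree (level-order array): [7, 2, 23, None, None, 11, 26, None, 12, None, 38, None, 16, 31, 40, 14, None, None, 37]
In a BST, the LCA of p=37, q=40 is the first node v on the
root-to-leaf path with p <= v <= q (go left if both < v, right if both > v).
Walk from root:
  at 7: both 37 and 40 > 7, go right
  at 23: both 37 and 40 > 23, go right
  at 26: both 37 and 40 > 26, go right
  at 38: 37 <= 38 <= 40, this is the LCA
LCA = 38


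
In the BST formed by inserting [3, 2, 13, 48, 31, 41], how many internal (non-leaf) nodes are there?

Tree built from: [3, 2, 13, 48, 31, 41]
Tree (level-order array): [3, 2, 13, None, None, None, 48, 31, None, None, 41]
Rule: An internal node has at least one child.
Per-node child counts:
  node 3: 2 child(ren)
  node 2: 0 child(ren)
  node 13: 1 child(ren)
  node 48: 1 child(ren)
  node 31: 1 child(ren)
  node 41: 0 child(ren)
Matching nodes: [3, 13, 48, 31]
Count of internal (non-leaf) nodes: 4


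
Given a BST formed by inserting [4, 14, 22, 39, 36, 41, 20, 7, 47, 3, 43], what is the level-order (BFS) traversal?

Tree insertion order: [4, 14, 22, 39, 36, 41, 20, 7, 47, 3, 43]
Tree (level-order array): [4, 3, 14, None, None, 7, 22, None, None, 20, 39, None, None, 36, 41, None, None, None, 47, 43]
BFS from the root, enqueuing left then right child of each popped node:
  queue [4] -> pop 4, enqueue [3, 14], visited so far: [4]
  queue [3, 14] -> pop 3, enqueue [none], visited so far: [4, 3]
  queue [14] -> pop 14, enqueue [7, 22], visited so far: [4, 3, 14]
  queue [7, 22] -> pop 7, enqueue [none], visited so far: [4, 3, 14, 7]
  queue [22] -> pop 22, enqueue [20, 39], visited so far: [4, 3, 14, 7, 22]
  queue [20, 39] -> pop 20, enqueue [none], visited so far: [4, 3, 14, 7, 22, 20]
  queue [39] -> pop 39, enqueue [36, 41], visited so far: [4, 3, 14, 7, 22, 20, 39]
  queue [36, 41] -> pop 36, enqueue [none], visited so far: [4, 3, 14, 7, 22, 20, 39, 36]
  queue [41] -> pop 41, enqueue [47], visited so far: [4, 3, 14, 7, 22, 20, 39, 36, 41]
  queue [47] -> pop 47, enqueue [43], visited so far: [4, 3, 14, 7, 22, 20, 39, 36, 41, 47]
  queue [43] -> pop 43, enqueue [none], visited so far: [4, 3, 14, 7, 22, 20, 39, 36, 41, 47, 43]
Result: [4, 3, 14, 7, 22, 20, 39, 36, 41, 47, 43]


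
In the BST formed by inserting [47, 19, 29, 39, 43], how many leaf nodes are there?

Tree built from: [47, 19, 29, 39, 43]
Tree (level-order array): [47, 19, None, None, 29, None, 39, None, 43]
Rule: A leaf has 0 children.
Per-node child counts:
  node 47: 1 child(ren)
  node 19: 1 child(ren)
  node 29: 1 child(ren)
  node 39: 1 child(ren)
  node 43: 0 child(ren)
Matching nodes: [43]
Count of leaf nodes: 1


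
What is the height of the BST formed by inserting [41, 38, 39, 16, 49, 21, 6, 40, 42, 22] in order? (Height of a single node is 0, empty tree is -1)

Insertion order: [41, 38, 39, 16, 49, 21, 6, 40, 42, 22]
Tree (level-order array): [41, 38, 49, 16, 39, 42, None, 6, 21, None, 40, None, None, None, None, None, 22]
Compute height bottom-up (empty subtree = -1):
  height(6) = 1 + max(-1, -1) = 0
  height(22) = 1 + max(-1, -1) = 0
  height(21) = 1 + max(-1, 0) = 1
  height(16) = 1 + max(0, 1) = 2
  height(40) = 1 + max(-1, -1) = 0
  height(39) = 1 + max(-1, 0) = 1
  height(38) = 1 + max(2, 1) = 3
  height(42) = 1 + max(-1, -1) = 0
  height(49) = 1 + max(0, -1) = 1
  height(41) = 1 + max(3, 1) = 4
Height = 4


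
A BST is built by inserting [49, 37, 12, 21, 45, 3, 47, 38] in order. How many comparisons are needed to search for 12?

Search path for 12: 49 -> 37 -> 12
Found: True
Comparisons: 3


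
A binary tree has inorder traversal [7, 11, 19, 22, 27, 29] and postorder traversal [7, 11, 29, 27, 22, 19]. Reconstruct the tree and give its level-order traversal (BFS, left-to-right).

Inorder:   [7, 11, 19, 22, 27, 29]
Postorder: [7, 11, 29, 27, 22, 19]
Algorithm: postorder visits root last, so walk postorder right-to-left;
each value is the root of the current inorder slice — split it at that
value, recurse on the right subtree first, then the left.
Recursive splits:
  root=19; inorder splits into left=[7, 11], right=[22, 27, 29]
  root=22; inorder splits into left=[], right=[27, 29]
  root=27; inorder splits into left=[], right=[29]
  root=29; inorder splits into left=[], right=[]
  root=11; inorder splits into left=[7], right=[]
  root=7; inorder splits into left=[], right=[]
Reconstructed level-order: [19, 11, 22, 7, 27, 29]


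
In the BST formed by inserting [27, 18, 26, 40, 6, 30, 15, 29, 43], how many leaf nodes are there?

Tree built from: [27, 18, 26, 40, 6, 30, 15, 29, 43]
Tree (level-order array): [27, 18, 40, 6, 26, 30, 43, None, 15, None, None, 29]
Rule: A leaf has 0 children.
Per-node child counts:
  node 27: 2 child(ren)
  node 18: 2 child(ren)
  node 6: 1 child(ren)
  node 15: 0 child(ren)
  node 26: 0 child(ren)
  node 40: 2 child(ren)
  node 30: 1 child(ren)
  node 29: 0 child(ren)
  node 43: 0 child(ren)
Matching nodes: [15, 26, 29, 43]
Count of leaf nodes: 4


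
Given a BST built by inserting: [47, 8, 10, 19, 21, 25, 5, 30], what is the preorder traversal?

Tree insertion order: [47, 8, 10, 19, 21, 25, 5, 30]
Tree (level-order array): [47, 8, None, 5, 10, None, None, None, 19, None, 21, None, 25, None, 30]
Preorder traversal: [47, 8, 5, 10, 19, 21, 25, 30]


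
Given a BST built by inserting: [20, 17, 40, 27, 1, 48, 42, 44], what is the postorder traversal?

Tree insertion order: [20, 17, 40, 27, 1, 48, 42, 44]
Tree (level-order array): [20, 17, 40, 1, None, 27, 48, None, None, None, None, 42, None, None, 44]
Postorder traversal: [1, 17, 27, 44, 42, 48, 40, 20]


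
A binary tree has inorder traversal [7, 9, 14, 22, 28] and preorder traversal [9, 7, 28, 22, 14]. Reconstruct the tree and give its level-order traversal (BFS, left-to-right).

Inorder:  [7, 9, 14, 22, 28]
Preorder: [9, 7, 28, 22, 14]
Algorithm: preorder visits root first, so consume preorder in order;
for each root, split the current inorder slice at that value into
left-subtree inorder and right-subtree inorder, then recurse.
Recursive splits:
  root=9; inorder splits into left=[7], right=[14, 22, 28]
  root=7; inorder splits into left=[], right=[]
  root=28; inorder splits into left=[14, 22], right=[]
  root=22; inorder splits into left=[14], right=[]
  root=14; inorder splits into left=[], right=[]
Reconstructed level-order: [9, 7, 28, 22, 14]


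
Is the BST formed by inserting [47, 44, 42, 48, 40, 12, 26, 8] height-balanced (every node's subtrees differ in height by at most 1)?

Tree (level-order array): [47, 44, 48, 42, None, None, None, 40, None, 12, None, 8, 26]
Definition: a tree is height-balanced if, at every node, |h(left) - h(right)| <= 1 (empty subtree has height -1).
Bottom-up per-node check:
  node 8: h_left=-1, h_right=-1, diff=0 [OK], height=0
  node 26: h_left=-1, h_right=-1, diff=0 [OK], height=0
  node 12: h_left=0, h_right=0, diff=0 [OK], height=1
  node 40: h_left=1, h_right=-1, diff=2 [FAIL (|1--1|=2 > 1)], height=2
  node 42: h_left=2, h_right=-1, diff=3 [FAIL (|2--1|=3 > 1)], height=3
  node 44: h_left=3, h_right=-1, diff=4 [FAIL (|3--1|=4 > 1)], height=4
  node 48: h_left=-1, h_right=-1, diff=0 [OK], height=0
  node 47: h_left=4, h_right=0, diff=4 [FAIL (|4-0|=4 > 1)], height=5
Node 40 violates the condition: |1 - -1| = 2 > 1.
Result: Not balanced


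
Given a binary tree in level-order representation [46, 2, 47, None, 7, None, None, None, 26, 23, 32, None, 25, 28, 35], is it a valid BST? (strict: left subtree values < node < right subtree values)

Level-order array: [46, 2, 47, None, 7, None, None, None, 26, 23, 32, None, 25, 28, 35]
Validate using subtree bounds (lo, hi): at each node, require lo < value < hi,
then recurse left with hi=value and right with lo=value.
Preorder trace (stopping at first violation):
  at node 46 with bounds (-inf, +inf): OK
  at node 2 with bounds (-inf, 46): OK
  at node 7 with bounds (2, 46): OK
  at node 26 with bounds (7, 46): OK
  at node 23 with bounds (7, 26): OK
  at node 25 with bounds (23, 26): OK
  at node 32 with bounds (26, 46): OK
  at node 28 with bounds (26, 32): OK
  at node 35 with bounds (32, 46): OK
  at node 47 with bounds (46, +inf): OK
No violation found at any node.
Result: Valid BST


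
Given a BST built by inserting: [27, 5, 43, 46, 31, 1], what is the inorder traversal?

Tree insertion order: [27, 5, 43, 46, 31, 1]
Tree (level-order array): [27, 5, 43, 1, None, 31, 46]
Inorder traversal: [1, 5, 27, 31, 43, 46]


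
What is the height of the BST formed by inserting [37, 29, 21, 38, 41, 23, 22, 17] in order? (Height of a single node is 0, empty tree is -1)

Insertion order: [37, 29, 21, 38, 41, 23, 22, 17]
Tree (level-order array): [37, 29, 38, 21, None, None, 41, 17, 23, None, None, None, None, 22]
Compute height bottom-up (empty subtree = -1):
  height(17) = 1 + max(-1, -1) = 0
  height(22) = 1 + max(-1, -1) = 0
  height(23) = 1 + max(0, -1) = 1
  height(21) = 1 + max(0, 1) = 2
  height(29) = 1 + max(2, -1) = 3
  height(41) = 1 + max(-1, -1) = 0
  height(38) = 1 + max(-1, 0) = 1
  height(37) = 1 + max(3, 1) = 4
Height = 4


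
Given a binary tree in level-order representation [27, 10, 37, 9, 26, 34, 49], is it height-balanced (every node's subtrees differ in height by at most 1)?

Tree (level-order array): [27, 10, 37, 9, 26, 34, 49]
Definition: a tree is height-balanced if, at every node, |h(left) - h(right)| <= 1 (empty subtree has height -1).
Bottom-up per-node check:
  node 9: h_left=-1, h_right=-1, diff=0 [OK], height=0
  node 26: h_left=-1, h_right=-1, diff=0 [OK], height=0
  node 10: h_left=0, h_right=0, diff=0 [OK], height=1
  node 34: h_left=-1, h_right=-1, diff=0 [OK], height=0
  node 49: h_left=-1, h_right=-1, diff=0 [OK], height=0
  node 37: h_left=0, h_right=0, diff=0 [OK], height=1
  node 27: h_left=1, h_right=1, diff=0 [OK], height=2
All nodes satisfy the balance condition.
Result: Balanced
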